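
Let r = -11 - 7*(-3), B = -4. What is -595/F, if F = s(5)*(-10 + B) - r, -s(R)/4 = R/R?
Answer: -595/46 ≈ -12.935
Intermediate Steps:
s(R) = -4 (s(R) = -4*R/R = -4*1 = -4)
r = 10 (r = -11 + 21 = 10)
F = 46 (F = -4*(-10 - 4) - 1*10 = -4*(-14) - 10 = 56 - 10 = 46)
-595/F = -595/46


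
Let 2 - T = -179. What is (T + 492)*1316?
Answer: 885668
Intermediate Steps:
T = 181 (T = 2 - 1*(-179) = 2 + 179 = 181)
(T + 492)*1316 = (181 + 492)*1316 = 673*1316 = 885668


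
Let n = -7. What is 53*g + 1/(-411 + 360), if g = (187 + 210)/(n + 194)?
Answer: 63112/561 ≈ 112.50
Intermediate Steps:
g = 397/187 (g = (187 + 210)/(-7 + 194) = 397/187 ≈ 2.1230)
53*g + 1/(-411 + 360) = 53*(397/187) + 1/(-411 + 360) = 21041/187 + 1/(-51) = 21041/187 - 1/51 = 63112/561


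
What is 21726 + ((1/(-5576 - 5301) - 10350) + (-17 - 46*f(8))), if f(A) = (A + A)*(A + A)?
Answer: -4535710/10877 ≈ -417.00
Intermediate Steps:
f(A) = 4*A**2 (f(A) = (2*A)*(2*A) = 4*A**2)
21726 + ((1/(-5576 - 5301) - 10350) + (-17 - 46*f(8))) = 21726 + ((1/(-5576 - 5301) - 10350) + (-17 - 184*8**2)) = 21726 + ((1/(-10877) - 10350) + (-17 - 184*64)) = 21726 + ((-1/10877 - 10350) + (-17 - 46*256)) = 21726 + (-112576951/10877 + (-17 - 11776)) = 21726 + (-112576951/10877 - 11793) = 21726 - 240849412/10877 = -4535710/10877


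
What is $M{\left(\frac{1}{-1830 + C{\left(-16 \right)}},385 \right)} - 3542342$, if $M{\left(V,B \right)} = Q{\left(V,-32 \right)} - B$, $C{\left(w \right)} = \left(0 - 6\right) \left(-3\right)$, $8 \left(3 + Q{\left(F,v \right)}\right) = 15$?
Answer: $- \frac{28341825}{8} \approx -3.5427 \cdot 10^{6}$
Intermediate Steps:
$Q{\left(F,v \right)} = - \frac{9}{8}$ ($Q{\left(F,v \right)} = -3 + \frac{1}{8} \cdot 15 = -3 + \frac{15}{8} = - \frac{9}{8}$)
$C{\left(w \right)} = 18$ ($C{\left(w \right)} = \left(0 - 6\right) \left(-3\right) = \left(-6\right) \left(-3\right) = 18$)
$M{\left(V,B \right)} = - \frac{9}{8} - B$
$M{\left(\frac{1}{-1830 + C{\left(-16 \right)}},385 \right)} - 3542342 = \left(- \frac{9}{8} - 385\right) - 3542342 = - \frac{3089}{8} - 3542342 = - \frac{28341825}{8}$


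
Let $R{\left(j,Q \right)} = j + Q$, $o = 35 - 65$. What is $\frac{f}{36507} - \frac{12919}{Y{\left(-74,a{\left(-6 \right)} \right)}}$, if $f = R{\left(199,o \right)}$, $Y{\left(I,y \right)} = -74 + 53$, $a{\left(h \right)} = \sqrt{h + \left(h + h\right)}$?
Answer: $\frac{157212494}{255549} \approx 615.2$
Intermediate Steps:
$a{\left(h \right)} = \sqrt{3} \sqrt{h}$ ($a{\left(h \right)} = \sqrt{h + 2 h} = \sqrt{3 h} = \sqrt{3} \sqrt{h}$)
$o = -30$
$R{\left(j,Q \right)} = Q + j$
$Y{\left(I,y \right)} = -21$
$f = 169$ ($f = -30 + 199 = 169$)
$\frac{f}{36507} - \frac{12919}{Y{\left(-74,a{\left(-6 \right)} \right)}} = \frac{169}{36507} - \frac{12919}{-21} = 169 \cdot \frac{1}{36507} - - \frac{12919}{21} = \frac{169}{36507} + \frac{12919}{21} = \frac{157212494}{255549}$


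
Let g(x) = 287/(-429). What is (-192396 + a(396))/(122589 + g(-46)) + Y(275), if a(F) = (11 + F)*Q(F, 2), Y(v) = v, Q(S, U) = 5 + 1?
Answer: 7190434042/26295197 ≈ 273.45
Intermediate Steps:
g(x) = -287/429 (g(x) = 287*(-1/429) = -287/429)
Q(S, U) = 6
a(F) = 66 + 6*F (a(F) = (11 + F)*6 = 66 + 6*F)
(-192396 + a(396))/(122589 + g(-46)) + Y(275) = (-192396 + (66 + 6*396))/(122589 - 287/429) + 275 = (-192396 + (66 + 2376))/(52590394/429) + 275 = (-192396 + 2442)*(429/52590394) + 275 = -189954*429/52590394 + 275 = -40745133/26295197 + 275 = 7190434042/26295197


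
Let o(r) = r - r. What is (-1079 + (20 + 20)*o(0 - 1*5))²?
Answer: 1164241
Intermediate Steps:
o(r) = 0
(-1079 + (20 + 20)*o(0 - 1*5))² = (-1079 + (20 + 20)*0)² = (-1079 + 40*0)² = (-1079 + 0)² = (-1079)² = 1164241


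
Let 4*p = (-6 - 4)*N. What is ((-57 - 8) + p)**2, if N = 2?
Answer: 4900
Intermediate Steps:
p = -5 (p = ((-6 - 4)*2)/4 = (-10*2)/4 = (1/4)*(-20) = -5)
((-57 - 8) + p)**2 = ((-57 - 8) - 5)**2 = (-65 - 5)**2 = (-70)**2 = 4900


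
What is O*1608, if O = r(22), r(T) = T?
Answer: 35376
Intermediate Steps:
O = 22
O*1608 = 22*1608 = 35376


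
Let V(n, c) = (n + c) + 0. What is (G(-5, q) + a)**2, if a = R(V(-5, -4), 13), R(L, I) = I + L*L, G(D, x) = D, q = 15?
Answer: 7921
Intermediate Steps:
V(n, c) = c + n (V(n, c) = (c + n) + 0 = c + n)
R(L, I) = I + L**2
a = 94 (a = 13 + (-4 - 5)**2 = 13 + (-9)**2 = 13 + 81 = 94)
(G(-5, q) + a)**2 = (-5 + 94)**2 = 89**2 = 7921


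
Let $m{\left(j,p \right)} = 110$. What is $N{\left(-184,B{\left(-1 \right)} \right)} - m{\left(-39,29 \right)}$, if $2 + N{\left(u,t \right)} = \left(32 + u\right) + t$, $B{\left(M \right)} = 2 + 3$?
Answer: $-259$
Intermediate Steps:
$B{\left(M \right)} = 5$
$N{\left(u,t \right)} = 30 + t + u$ ($N{\left(u,t \right)} = -2 + \left(\left(32 + u\right) + t\right) = -2 + \left(32 + t + u\right) = 30 + t + u$)
$N{\left(-184,B{\left(-1 \right)} \right)} - m{\left(-39,29 \right)} = \left(30 + 5 - 184\right) - 110 = -149 - 110 = -259$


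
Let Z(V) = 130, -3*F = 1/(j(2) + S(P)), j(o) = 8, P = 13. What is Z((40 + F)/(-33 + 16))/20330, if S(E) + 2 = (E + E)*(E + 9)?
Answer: 13/2033 ≈ 0.0063945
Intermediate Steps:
S(E) = -2 + 2*E*(9 + E) (S(E) = -2 + (E + E)*(E + 9) = -2 + (2*E)*(9 + E) = -2 + 2*E*(9 + E))
F = -1/1734 (F = -1/(3*(8 + (-2 + 2*13² + 18*13))) = -1/(3*(8 + (-2 + 2*169 + 234))) = -1/(3*(8 + (-2 + 338 + 234))) = -1/(3*(8 + 570)) = -⅓/578 = -⅓*1/578 = -1/1734 ≈ -0.00057670)
Z((40 + F)/(-33 + 16))/20330 = 130/20330 = 130*(1/20330) = 13/2033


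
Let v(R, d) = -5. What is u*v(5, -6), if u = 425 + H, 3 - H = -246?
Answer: -3370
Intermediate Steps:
H = 249 (H = 3 - 1*(-246) = 3 + 246 = 249)
u = 674 (u = 425 + 249 = 674)
u*v(5, -6) = 674*(-5) = -3370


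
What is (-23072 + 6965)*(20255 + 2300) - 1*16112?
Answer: -363309497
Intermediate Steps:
(-23072 + 6965)*(20255 + 2300) - 1*16112 = -16107*22555 - 16112 = -363293385 - 16112 = -363309497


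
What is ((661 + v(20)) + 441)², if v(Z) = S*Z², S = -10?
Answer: 8398404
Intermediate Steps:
v(Z) = -10*Z²
((661 + v(20)) + 441)² = ((661 - 10*20²) + 441)² = ((661 - 10*400) + 441)² = ((661 - 4000) + 441)² = (-3339 + 441)² = (-2898)² = 8398404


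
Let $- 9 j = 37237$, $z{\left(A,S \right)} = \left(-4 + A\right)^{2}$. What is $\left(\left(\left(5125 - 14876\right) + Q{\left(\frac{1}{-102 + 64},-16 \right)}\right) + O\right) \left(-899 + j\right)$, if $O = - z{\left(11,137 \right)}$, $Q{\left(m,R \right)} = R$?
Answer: $\frac{148313216}{3} \approx 4.9438 \cdot 10^{7}$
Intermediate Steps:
$j = - \frac{37237}{9}$ ($j = \left(- \frac{1}{9}\right) 37237 = - \frac{37237}{9} \approx -4137.4$)
$O = -49$ ($O = - \left(-4 + 11\right)^{2} = - 7^{2} = \left(-1\right) 49 = -49$)
$\left(\left(\left(5125 - 14876\right) + Q{\left(\frac{1}{-102 + 64},-16 \right)}\right) + O\right) \left(-899 + j\right) = \left(\left(\left(5125 - 14876\right) - 16\right) - 49\right) \left(-899 - \frac{37237}{9}\right) = \left(\left(-9751 - 16\right) - 49\right) \left(- \frac{45328}{9}\right) = \left(-9767 - 49\right) \left(- \frac{45328}{9}\right) = \left(-9816\right) \left(- \frac{45328}{9}\right) = \frac{148313216}{3}$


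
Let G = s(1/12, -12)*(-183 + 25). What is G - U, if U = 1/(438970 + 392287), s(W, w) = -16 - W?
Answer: 12674175473/4987542 ≈ 2541.2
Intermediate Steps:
U = 1/831257 ≈ 1.2030e-6
G = 15247/6 (G = (-16 - 1/12)*(-183 + 25) = (-16 - 1*1/12)*(-158) = (-16 - 1/12)*(-158) = -193/12*(-158) = 15247/6 ≈ 2541.2)
G - U = 15247/6 - 1*1/831257 = 15247/6 - 1/831257 = 12674175473/4987542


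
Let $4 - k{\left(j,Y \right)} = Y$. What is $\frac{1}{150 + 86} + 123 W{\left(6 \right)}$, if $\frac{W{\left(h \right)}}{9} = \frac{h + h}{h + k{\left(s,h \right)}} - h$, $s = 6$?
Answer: $- \frac{783755}{236} \approx -3321.0$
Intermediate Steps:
$k{\left(j,Y \right)} = 4 - Y$
$W{\left(h \right)} = - \frac{9 h}{2}$ ($W{\left(h \right)} = 9 \left(\frac{h + h}{h - \left(-4 + h\right)} - h\right) = 9 \left(\frac{2 h}{4} - h\right) = 9 \left(2 h \frac{1}{4} - h\right) = 9 \left(\frac{h}{2} - h\right) = 9 \left(- \frac{h}{2}\right) = - \frac{9 h}{2}$)
$\frac{1}{150 + 86} + 123 W{\left(6 \right)} = \frac{1}{150 + 86} + 123 \left(\left(- \frac{9}{2}\right) 6\right) = \frac{1}{236} + 123 \left(-27\right) = \frac{1}{236} - 3321 = - \frac{783755}{236}$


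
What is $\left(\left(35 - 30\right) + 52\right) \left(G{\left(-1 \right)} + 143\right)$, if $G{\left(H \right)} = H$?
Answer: $8094$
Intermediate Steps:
$\left(\left(35 - 30\right) + 52\right) \left(G{\left(-1 \right)} + 143\right) = \left(\left(35 - 30\right) + 52\right) \left(-1 + 143\right) = \left(5 + 52\right) 142 = 57 \cdot 142 = 8094$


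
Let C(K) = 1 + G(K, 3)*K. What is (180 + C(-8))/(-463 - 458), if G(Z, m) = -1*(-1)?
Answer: -173/921 ≈ -0.18784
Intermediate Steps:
G(Z, m) = 1
C(K) = 1 + K (C(K) = 1 + 1*K = 1 + K)
(180 + C(-8))/(-463 - 458) = (180 + (1 - 8))/(-463 - 458) = (180 - 7)/(-921) = 173*(-1/921) = -173/921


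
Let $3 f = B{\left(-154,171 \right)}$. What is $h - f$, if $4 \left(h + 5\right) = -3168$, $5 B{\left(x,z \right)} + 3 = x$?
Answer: $- \frac{11798}{15} \approx -786.53$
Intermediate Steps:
$B{\left(x,z \right)} = - \frac{3}{5} + \frac{x}{5}$
$h = -797$ ($h = -5 + \frac{1}{4} \left(-3168\right) = -5 - 792 = -797$)
$f = - \frac{157}{15}$ ($f = \frac{- \frac{3}{5} + \frac{1}{5} \left(-154\right)}{3} = \frac{- \frac{3}{5} - \frac{154}{5}}{3} = \frac{1}{3} \left(- \frac{157}{5}\right) = - \frac{157}{15} \approx -10.467$)
$h - f = -797 - - \frac{157}{15} = -797 + \frac{157}{15} = - \frac{11798}{15}$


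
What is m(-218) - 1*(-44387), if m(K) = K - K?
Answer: 44387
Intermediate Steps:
m(K) = 0
m(-218) - 1*(-44387) = 0 - 1*(-44387) = 0 + 44387 = 44387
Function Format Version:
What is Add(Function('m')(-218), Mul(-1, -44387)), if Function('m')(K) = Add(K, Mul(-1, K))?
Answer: 44387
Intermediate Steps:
Function('m')(K) = 0
Add(Function('m')(-218), Mul(-1, -44387)) = Add(0, Mul(-1, -44387)) = Add(0, 44387) = 44387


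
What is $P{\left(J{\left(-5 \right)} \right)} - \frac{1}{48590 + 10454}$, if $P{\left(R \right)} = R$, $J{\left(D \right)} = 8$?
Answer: $\frac{472351}{59044} \approx 8.0$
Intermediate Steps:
$P{\left(J{\left(-5 \right)} \right)} - \frac{1}{48590 + 10454} = 8 - \frac{1}{48590 + 10454} = 8 - \frac{1}{59044} = \frac{472351}{59044}$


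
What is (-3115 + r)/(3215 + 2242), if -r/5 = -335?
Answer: -480/1819 ≈ -0.26388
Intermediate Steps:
r = 1675 (r = -5*(-335) = 1675)
(-3115 + r)/(3215 + 2242) = (-3115 + 1675)/(3215 + 2242) = -1440/5457 = -1440*1/5457 = -480/1819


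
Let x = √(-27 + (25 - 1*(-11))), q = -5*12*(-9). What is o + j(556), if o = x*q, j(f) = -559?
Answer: 1061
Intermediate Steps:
q = 540 (q = -60*(-9) = 540)
x = 3 (x = √(-27 + (25 + 11)) = √(-27 + 36) = √9 = 3)
o = 1620 (o = 3*540 = 1620)
o + j(556) = 1620 - 559 = 1061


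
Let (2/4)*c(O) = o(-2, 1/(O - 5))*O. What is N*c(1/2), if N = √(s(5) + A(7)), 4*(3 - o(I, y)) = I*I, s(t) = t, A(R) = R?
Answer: 4*√3 ≈ 6.9282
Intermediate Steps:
o(I, y) = 3 - I²/4 (o(I, y) = 3 - I*I/4 = 3 - I²/4)
c(O) = 4*O (c(O) = 2*((3 - ¼*(-2)²)*O) = 2*((3 - ¼*4)*O) = 2*((3 - 1)*O) = 2*(2*O) = 4*O)
N = 2*√3 (N = √(5 + 7) = √12 = 2*√3 ≈ 3.4641)
N*c(1/2) = (2*√3)*(4/2) = (2*√3)*(4*(½)) = (2*√3)*2 = 4*√3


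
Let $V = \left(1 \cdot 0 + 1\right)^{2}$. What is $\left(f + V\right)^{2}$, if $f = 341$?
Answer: $116964$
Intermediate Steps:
$V = 1$ ($V = \left(0 + 1\right)^{2} = 1^{2} = 1$)
$\left(f + V\right)^{2} = \left(341 + 1\right)^{2} = 342^{2} = 116964$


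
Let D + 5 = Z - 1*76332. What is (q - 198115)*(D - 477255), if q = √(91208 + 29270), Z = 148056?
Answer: 80342764640 - 405536*√120478 ≈ 8.0202e+10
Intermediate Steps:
q = √120478 ≈ 347.10
D = 71719 (D = -5 + (148056 - 1*76332) = -5 + (148056 - 76332) = -5 + 71724 = 71719)
(q - 198115)*(D - 477255) = (√120478 - 198115)*(71719 - 477255) = (-198115 + √120478)*(-405536) = 80342764640 - 405536*√120478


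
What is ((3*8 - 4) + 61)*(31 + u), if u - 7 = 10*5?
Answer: 7128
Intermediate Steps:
u = 57 (u = 7 + 10*5 = 7 + 50 = 57)
((3*8 - 4) + 61)*(31 + u) = ((3*8 - 4) + 61)*(31 + 57) = ((24 - 4) + 61)*88 = (20 + 61)*88 = 81*88 = 7128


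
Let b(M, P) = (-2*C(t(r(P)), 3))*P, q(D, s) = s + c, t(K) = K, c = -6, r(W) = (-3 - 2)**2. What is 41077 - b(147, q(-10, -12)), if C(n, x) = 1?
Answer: 41041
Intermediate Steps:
r(W) = 25 (r(W) = (-5)**2 = 25)
q(D, s) = -6 + s (q(D, s) = s - 6 = -6 + s)
b(M, P) = -2*P (b(M, P) = (-2*1)*P = -2*P)
41077 - b(147, q(-10, -12)) = 41077 - (-2)*(-6 - 12) = 41077 - (-2)*(-18) = 41077 - 1*36 = 41077 - 36 = 41041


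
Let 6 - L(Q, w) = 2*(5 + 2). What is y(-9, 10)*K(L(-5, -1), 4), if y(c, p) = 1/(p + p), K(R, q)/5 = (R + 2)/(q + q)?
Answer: -3/16 ≈ -0.18750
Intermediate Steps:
L(Q, w) = -8 (L(Q, w) = 6 - 2*(5 + 2) = 6 - 2*7 = 6 - 1*14 = 6 - 14 = -8)
K(R, q) = 5*(2 + R)/(2*q) (K(R, q) = 5*((R + 2)/(q + q)) = 5*((2 + R)/((2*q))) = 5*((2 + R)*(1/(2*q))) = 5*((2 + R)/(2*q)) = 5*(2 + R)/(2*q))
y(c, p) = 1/(2*p)
y(-9, 10)*K(L(-5, -1), 4) = ((½)/10)*((5/2)*(2 - 8)/4) = ((½)*(⅒))*((5/2)*(¼)*(-6)) = (1/20)*(-15/4) = -3/16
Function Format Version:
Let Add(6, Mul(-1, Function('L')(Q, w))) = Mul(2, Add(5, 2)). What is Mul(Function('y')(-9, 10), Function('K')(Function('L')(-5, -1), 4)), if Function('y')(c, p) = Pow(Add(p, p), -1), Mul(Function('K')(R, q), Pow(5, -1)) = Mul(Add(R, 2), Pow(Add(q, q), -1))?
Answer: Rational(-3, 16) ≈ -0.18750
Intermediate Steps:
Function('L')(Q, w) = -8 (Function('L')(Q, w) = Add(6, Mul(-1, Mul(2, Add(5, 2)))) = Add(6, Mul(-1, Mul(2, 7))) = Add(6, Mul(-1, 14)) = Add(6, -14) = -8)
Function('K')(R, q) = Mul(Rational(5, 2), Pow(q, -1), Add(2, R)) (Function('K')(R, q) = Mul(5, Mul(Add(R, 2), Pow(Add(q, q), -1))) = Mul(5, Mul(Add(2, R), Pow(Mul(2, q), -1))) = Mul(5, Mul(Add(2, R), Mul(Rational(1, 2), Pow(q, -1)))) = Mul(5, Mul(Rational(1, 2), Pow(q, -1), Add(2, R))) = Mul(Rational(5, 2), Pow(q, -1), Add(2, R)))
Function('y')(c, p) = Mul(Rational(1, 2), Pow(p, -1)) (Function('y')(c, p) = Pow(Mul(2, p), -1) = Mul(Rational(1, 2), Pow(p, -1)))
Mul(Function('y')(-9, 10), Function('K')(Function('L')(-5, -1), 4)) = Mul(Mul(Rational(1, 2), Pow(10, -1)), Mul(Rational(5, 2), Pow(4, -1), Add(2, -8))) = Mul(Mul(Rational(1, 2), Rational(1, 10)), Mul(Rational(5, 2), Rational(1, 4), -6)) = Mul(Rational(1, 20), Rational(-15, 4)) = Rational(-3, 16)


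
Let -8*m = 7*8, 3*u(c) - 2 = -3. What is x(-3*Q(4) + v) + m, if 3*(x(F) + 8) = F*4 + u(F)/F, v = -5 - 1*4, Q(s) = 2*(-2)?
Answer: -298/27 ≈ -11.037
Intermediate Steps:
u(c) = -⅓ (u(c) = ⅔ + (⅓)*(-3) = ⅔ - 1 = -⅓)
Q(s) = -4
v = -9 (v = -5 - 4 = -9)
x(F) = -8 - 1/(9*F) + 4*F/3 (x(F) = -8 + (F*4 - 1/(3*F))/3 = -8 + (4*F - 1/(3*F))/3 = -8 + (-1/(9*F) + 4*F/3) = -8 - 1/(9*F) + 4*F/3)
m = -7 (m = -7*8/8 = -⅛*56 = -7)
x(-3*Q(4) + v) + m = (-1 + 12*(-3*(-4) - 9)*(-6 + (-3*(-4) - 9)))/(9*(-3*(-4) - 9)) - 7 = (-1 + 12*(12 - 9)*(-6 + (12 - 9)))/(9*(12 - 9)) - 7 = (⅑)*(-1 + 12*3*(-6 + 3))/3 - 7 = (⅑)*(⅓)*(-1 + 12*3*(-3)) - 7 = (⅑)*(⅓)*(-1 - 108) - 7 = (⅑)*(⅓)*(-109) - 7 = -109/27 - 7 = -298/27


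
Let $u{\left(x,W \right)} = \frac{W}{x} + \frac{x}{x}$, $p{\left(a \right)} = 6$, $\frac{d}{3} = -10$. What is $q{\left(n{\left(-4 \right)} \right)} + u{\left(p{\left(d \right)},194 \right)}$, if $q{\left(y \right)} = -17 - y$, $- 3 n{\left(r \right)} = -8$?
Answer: $\frac{41}{3} \approx 13.667$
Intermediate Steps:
$n{\left(r \right)} = \frac{8}{3}$ ($n{\left(r \right)} = \left(- \frac{1}{3}\right) \left(-8\right) = \frac{8}{3}$)
$d = -30$ ($d = 3 \left(-10\right) = -30$)
$u{\left(x,W \right)} = 1 + \frac{W}{x}$ ($u{\left(x,W \right)} = \frac{W}{x} + 1 = 1 + \frac{W}{x}$)
$q{\left(n{\left(-4 \right)} \right)} + u{\left(p{\left(d \right)},194 \right)} = \left(-17 - \frac{8}{3}\right) + \frac{194 + 6}{6} = \left(-17 - \frac{8}{3}\right) + \frac{1}{6} \cdot 200 = - \frac{59}{3} + \frac{100}{3} = \frac{41}{3}$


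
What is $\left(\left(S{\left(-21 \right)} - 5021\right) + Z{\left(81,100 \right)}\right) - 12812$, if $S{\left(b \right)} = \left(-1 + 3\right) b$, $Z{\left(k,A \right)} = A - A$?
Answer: $-17875$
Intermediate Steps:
$Z{\left(k,A \right)} = 0$
$S{\left(b \right)} = 2 b$
$\left(\left(S{\left(-21 \right)} - 5021\right) + Z{\left(81,100 \right)}\right) - 12812 = \left(\left(2 \left(-21\right) - 5021\right) + 0\right) - 12812 = \left(\left(-42 - 5021\right) + 0\right) - 12812 = \left(-5063 + 0\right) - 12812 = -5063 - 12812 = -17875$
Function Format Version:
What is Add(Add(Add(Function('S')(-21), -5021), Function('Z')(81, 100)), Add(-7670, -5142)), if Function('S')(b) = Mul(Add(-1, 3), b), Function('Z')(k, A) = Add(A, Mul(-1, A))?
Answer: -17875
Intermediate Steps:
Function('Z')(k, A) = 0
Function('S')(b) = Mul(2, b)
Add(Add(Add(Function('S')(-21), -5021), Function('Z')(81, 100)), Add(-7670, -5142)) = Add(Add(Add(Mul(2, -21), -5021), 0), Add(-7670, -5142)) = Add(Add(Add(-42, -5021), 0), -12812) = Add(Add(-5063, 0), -12812) = Add(-5063, -12812) = -17875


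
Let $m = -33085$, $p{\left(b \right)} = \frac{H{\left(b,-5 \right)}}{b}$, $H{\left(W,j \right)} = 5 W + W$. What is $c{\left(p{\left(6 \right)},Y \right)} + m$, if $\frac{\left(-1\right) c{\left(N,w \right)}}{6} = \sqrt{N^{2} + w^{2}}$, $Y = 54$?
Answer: $-33085 - 36 \sqrt{82} \approx -33411.0$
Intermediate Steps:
$H{\left(W,j \right)} = 6 W$
$p{\left(b \right)} = 6$ ($p{\left(b \right)} = \frac{6 b}{b} = 6$)
$c{\left(N,w \right)} = - 6 \sqrt{N^{2} + w^{2}}$
$c{\left(p{\left(6 \right)},Y \right)} + m = - 6 \sqrt{6^{2} + 54^{2}} - 33085 = - 6 \sqrt{36 + 2916} - 33085 = - 6 \sqrt{2952} - 33085 = - 6 \cdot 6 \sqrt{82} - 33085 = - 36 \sqrt{82} - 33085 = -33085 - 36 \sqrt{82}$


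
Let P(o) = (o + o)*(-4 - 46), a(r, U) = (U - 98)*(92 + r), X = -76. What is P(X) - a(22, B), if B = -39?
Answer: 23218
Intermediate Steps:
a(r, U) = (-98 + U)*(92 + r)
P(o) = -100*o (P(o) = (2*o)*(-50) = -100*o)
P(X) - a(22, B) = -100*(-76) - (-9016 - 98*22 + 92*(-39) - 39*22) = 7600 - (-9016 - 2156 - 3588 - 858) = 7600 - 1*(-15618) = 7600 + 15618 = 23218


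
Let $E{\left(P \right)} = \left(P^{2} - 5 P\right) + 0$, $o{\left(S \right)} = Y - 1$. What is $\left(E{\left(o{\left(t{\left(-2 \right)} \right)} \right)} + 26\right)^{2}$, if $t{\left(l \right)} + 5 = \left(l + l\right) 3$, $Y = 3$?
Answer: $400$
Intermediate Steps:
$t{\left(l \right)} = -5 + 6 l$ ($t{\left(l \right)} = -5 + \left(l + l\right) 3 = -5 + 2 l 3 = -5 + 6 l$)
$o{\left(S \right)} = 2$ ($o{\left(S \right)} = 3 - 1 = 2$)
$E{\left(P \right)} = P^{2} - 5 P$
$\left(E{\left(o{\left(t{\left(-2 \right)} \right)} \right)} + 26\right)^{2} = \left(2 \left(-5 + 2\right) + 26\right)^{2} = \left(2 \left(-3\right) + 26\right)^{2} = \left(-6 + 26\right)^{2} = 20^{2} = 400$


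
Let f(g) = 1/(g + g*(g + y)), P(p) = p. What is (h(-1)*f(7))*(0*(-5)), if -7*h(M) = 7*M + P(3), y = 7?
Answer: 0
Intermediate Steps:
h(M) = -3/7 - M (h(M) = -(7*M + 3)/7 = -(3 + 7*M)/7 = -3/7 - M)
f(g) = 1/(g + g*(7 + g)) (f(g) = 1/(g + g*(g + 7)) = 1/(g + g*(7 + g)))
(h(-1)*f(7))*(0*(-5)) = ((-3/7 - 1*(-1))*(1/(7*(8 + 7))))*(0*(-5)) = ((-3/7 + 1)*((⅐)/15))*0 = (4*((⅐)*(1/15))/7)*0 = ((4/7)*(1/105))*0 = (4/735)*0 = 0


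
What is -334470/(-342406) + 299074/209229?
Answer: 86192777837/35820632487 ≈ 2.4062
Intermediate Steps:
-334470/(-342406) + 299074/209229 = -334470*(-1/342406) + 299074*(1/209229) = 167235/171203 + 299074/209229 = 86192777837/35820632487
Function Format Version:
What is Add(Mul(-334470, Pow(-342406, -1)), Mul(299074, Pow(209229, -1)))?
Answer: Rational(86192777837, 35820632487) ≈ 2.4062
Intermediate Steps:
Add(Mul(-334470, Pow(-342406, -1)), Mul(299074, Pow(209229, -1))) = Add(Mul(-334470, Rational(-1, 342406)), Mul(299074, Rational(1, 209229))) = Add(Rational(167235, 171203), Rational(299074, 209229)) = Rational(86192777837, 35820632487)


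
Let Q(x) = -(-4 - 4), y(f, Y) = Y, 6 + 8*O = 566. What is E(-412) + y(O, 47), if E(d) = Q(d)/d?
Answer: 4839/103 ≈ 46.981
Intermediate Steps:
O = 70 (O = -¾ + (⅛)*566 = -¾ + 283/4 = 70)
Q(x) = 8 (Q(x) = -1*(-8) = 8)
E(d) = 8/d
E(-412) + y(O, 47) = 8/(-412) + 47 = 8*(-1/412) + 47 = -2/103 + 47 = 4839/103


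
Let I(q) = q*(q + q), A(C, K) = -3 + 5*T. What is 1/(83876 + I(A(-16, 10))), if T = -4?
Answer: 1/84934 ≈ 1.1774e-5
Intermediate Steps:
A(C, K) = -23 (A(C, K) = -3 + 5*(-4) = -3 - 20 = -23)
I(q) = 2*q² (I(q) = q*(2*q) = 2*q²)
1/(83876 + I(A(-16, 10))) = 1/(83876 + 2*(-23)²) = 1/(83876 + 2*529) = 1/(83876 + 1058) = 1/84934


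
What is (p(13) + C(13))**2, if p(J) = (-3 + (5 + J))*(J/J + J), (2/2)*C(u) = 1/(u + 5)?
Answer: 14295961/324 ≈ 44123.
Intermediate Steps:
C(u) = 1/(5 + u) (C(u) = 1/(u + 5) = 1/(5 + u))
p(J) = (1 + J)*(2 + J) (p(J) = (2 + J)*(1 + J) = (1 + J)*(2 + J))
(p(13) + C(13))**2 = ((2 + 13**2 + 3*13) + 1/(5 + 13))**2 = ((2 + 169 + 39) + 1/18)**2 = (210 + 1/18)**2 = (3781/18)**2 = 14295961/324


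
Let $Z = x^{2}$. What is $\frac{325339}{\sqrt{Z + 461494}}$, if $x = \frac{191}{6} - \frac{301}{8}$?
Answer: $\frac{7808136 \sqrt{265839865}}{265839865} \approx 478.89$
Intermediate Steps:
$x = - \frac{139}{24}$ ($x = 191 \cdot \frac{1}{6} - \frac{301}{8} = \frac{191}{6} - \frac{301}{8} = - \frac{139}{24} \approx -5.7917$)
$Z = \frac{19321}{576}$ ($Z = \left(- \frac{139}{24}\right)^{2} = \frac{19321}{576} \approx 33.543$)
$\frac{325339}{\sqrt{Z + 461494}} = \frac{325339}{\sqrt{\frac{19321}{576} + 461494}} = \frac{325339}{\sqrt{\frac{265839865}{576}}} = \frac{325339}{\frac{1}{24} \sqrt{265839865}} = 325339 \frac{24 \sqrt{265839865}}{265839865} = \frac{7808136 \sqrt{265839865}}{265839865}$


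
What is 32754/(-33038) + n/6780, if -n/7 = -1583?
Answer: 72010979/111998820 ≈ 0.64296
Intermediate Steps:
n = 11081 (n = -7*(-1583) = 11081)
32754/(-33038) + n/6780 = 32754/(-33038) + 11081/6780 = 32754*(-1/33038) + 11081*(1/6780) = -16377/16519 + 11081/6780 = 72010979/111998820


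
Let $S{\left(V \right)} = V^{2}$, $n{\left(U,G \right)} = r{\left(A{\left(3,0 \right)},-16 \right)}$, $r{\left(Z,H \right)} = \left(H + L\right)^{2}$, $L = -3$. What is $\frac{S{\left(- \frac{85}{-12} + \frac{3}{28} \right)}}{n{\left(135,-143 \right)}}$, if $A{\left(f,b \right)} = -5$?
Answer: $\frac{22801}{159201} \approx 0.14322$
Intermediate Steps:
$r{\left(Z,H \right)} = \left(-3 + H\right)^{2}$ ($r{\left(Z,H \right)} = \left(H - 3\right)^{2} = \left(-3 + H\right)^{2}$)
$n{\left(U,G \right)} = 361$ ($n{\left(U,G \right)} = \left(-3 - 16\right)^{2} = \left(-19\right)^{2} = 361$)
$\frac{S{\left(- \frac{85}{-12} + \frac{3}{28} \right)}}{n{\left(135,-143 \right)}} = \frac{\left(- \frac{85}{-12} + \frac{3}{28}\right)^{2}}{361} = \left(\left(-85\right) \left(- \frac{1}{12}\right) + 3 \cdot \frac{1}{28}\right)^{2} \cdot \frac{1}{361} = \left(\frac{85}{12} + \frac{3}{28}\right)^{2} \cdot \frac{1}{361} = \left(\frac{151}{21}\right)^{2} \cdot \frac{1}{361} = \frac{22801}{441} \cdot \frac{1}{361} = \frac{22801}{159201}$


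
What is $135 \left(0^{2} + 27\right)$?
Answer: $3645$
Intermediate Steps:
$135 \left(0^{2} + 27\right) = 135 \left(0 + 27\right) = 135 \cdot 27 = 3645$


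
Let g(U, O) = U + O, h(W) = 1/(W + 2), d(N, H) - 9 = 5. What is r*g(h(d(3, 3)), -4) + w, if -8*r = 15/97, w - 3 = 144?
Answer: 1826097/12416 ≈ 147.08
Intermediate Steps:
w = 147 (w = 3 + 144 = 147)
d(N, H) = 14 (d(N, H) = 9 + 5 = 14)
h(W) = 1/(2 + W)
g(U, O) = O + U
r = -15/776 (r = -15/(8*97) = -⅛*15/97 = -15/776 ≈ -0.019330)
r*g(h(d(3, 3)), -4) + w = -15*(-4 + 1/(2 + 14))/776 + 147 = -15*(-4 + 1/16)/776 + 147 = -15/776*(-63/16) + 147 = 945/12416 + 147 = 1826097/12416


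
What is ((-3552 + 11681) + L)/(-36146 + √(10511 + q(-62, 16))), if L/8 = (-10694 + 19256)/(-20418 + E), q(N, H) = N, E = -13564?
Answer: -4991241772286/22199130033197 - 1242770319*√129/22199130033197 ≈ -0.22548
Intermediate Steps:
L = -34248/16991 (L = 8*((-10694 + 19256)/(-20418 - 13564)) = 8*(8562/(-33982)) = 8*(8562*(-1/33982)) = 8*(-4281/16991) = -34248/16991 ≈ -2.0157)
((-3552 + 11681) + L)/(-36146 + √(10511 + q(-62, 16))) = ((-3552 + 11681) - 34248/16991)/(-36146 + √(10511 - 62)) = (8129 - 34248/16991)/(-36146 + √10449) = 138085591/(16991*(-36146 + 9*√129))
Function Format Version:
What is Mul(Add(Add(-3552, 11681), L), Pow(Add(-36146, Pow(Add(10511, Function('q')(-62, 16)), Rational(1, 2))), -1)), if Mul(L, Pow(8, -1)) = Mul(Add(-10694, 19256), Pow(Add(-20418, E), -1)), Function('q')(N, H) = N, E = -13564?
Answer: Add(Rational(-4991241772286, 22199130033197), Mul(Rational(-1242770319, 22199130033197), Pow(129, Rational(1, 2)))) ≈ -0.22548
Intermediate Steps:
L = Rational(-34248, 16991) (L = Mul(8, Mul(Add(-10694, 19256), Pow(Add(-20418, -13564), -1))) = Mul(8, Mul(8562, Pow(-33982, -1))) = Mul(8, Mul(8562, Rational(-1, 33982))) = Mul(8, Rational(-4281, 16991)) = Rational(-34248, 16991) ≈ -2.0157)
Mul(Add(Add(-3552, 11681), L), Pow(Add(-36146, Pow(Add(10511, Function('q')(-62, 16)), Rational(1, 2))), -1)) = Mul(Add(Add(-3552, 11681), Rational(-34248, 16991)), Pow(Add(-36146, Pow(Add(10511, -62), Rational(1, 2))), -1)) = Mul(Add(8129, Rational(-34248, 16991)), Pow(Add(-36146, Pow(10449, Rational(1, 2))), -1)) = Mul(Rational(138085591, 16991), Pow(Add(-36146, Mul(9, Pow(129, Rational(1, 2)))), -1))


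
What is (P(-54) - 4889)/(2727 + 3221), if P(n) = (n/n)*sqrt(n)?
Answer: -4889/5948 + 3*I*sqrt(6)/5948 ≈ -0.82196 + 0.0012355*I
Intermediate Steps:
P(n) = sqrt(n) (P(n) = 1*sqrt(n) = sqrt(n))
(P(-54) - 4889)/(2727 + 3221) = (sqrt(-54) - 4889)/(2727 + 3221) = (3*I*sqrt(6) - 4889)/5948 = (-4889 + 3*I*sqrt(6))*(1/5948) = -4889/5948 + 3*I*sqrt(6)/5948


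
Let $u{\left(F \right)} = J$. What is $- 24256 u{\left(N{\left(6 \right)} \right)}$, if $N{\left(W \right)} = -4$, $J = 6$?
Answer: $-145536$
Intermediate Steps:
$u{\left(F \right)} = 6$
$- 24256 u{\left(N{\left(6 \right)} \right)} = \left(-24256\right) 6 = -145536$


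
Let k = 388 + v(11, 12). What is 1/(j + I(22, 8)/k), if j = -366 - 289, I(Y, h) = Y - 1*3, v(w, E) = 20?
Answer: -408/267221 ≈ -0.0015268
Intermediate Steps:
I(Y, h) = -3 + Y (I(Y, h) = Y - 3 = -3 + Y)
k = 408 (k = 388 + 20 = 408)
j = -655
1/(j + I(22, 8)/k) = 1/(-655 + (-3 + 22)/408) = 1/(-655 + 19*(1/408)) = 1/(-655 + 19/408) = 1/(-267221/408) = -408/267221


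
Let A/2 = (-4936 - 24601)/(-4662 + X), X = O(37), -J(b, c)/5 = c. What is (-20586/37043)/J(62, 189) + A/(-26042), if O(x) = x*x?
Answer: -50423927779/500325657797385 ≈ -0.00010078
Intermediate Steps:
J(b, c) = -5*c
O(x) = x**2
X = 1369 (X = 37**2 = 1369)
A = 59074/3293 (A = 2*((-4936 - 24601)/(-4662 + 1369)) = 2*(-29537/(-3293)) = 2*(-29537*(-1/3293)) = 2*(29537/3293) = 59074/3293 ≈ 17.939)
(-20586/37043)/J(62, 189) + A/(-26042) = (-20586/37043)/((-5*189)) + (59074/3293)/(-26042) = -20586*1/37043/(-945) + (59074/3293)*(-1/26042) = -20586/37043*(-1/945) - 29537/42878153 = 6862/11668545 - 29537/42878153 = -50423927779/500325657797385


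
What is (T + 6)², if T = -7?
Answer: 1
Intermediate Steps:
(T + 6)² = (-7 + 6)² = (-1)² = 1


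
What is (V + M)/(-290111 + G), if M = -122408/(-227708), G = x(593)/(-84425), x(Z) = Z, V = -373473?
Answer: 138071676955025/107253190722072 ≈ 1.2873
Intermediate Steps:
G = -593/84425 (G = 593/(-84425) = 593*(-1/84425) = -593/84425 ≈ -0.0070240)
M = 2354/4379 (M = -122408*(-1/227708) = 2354/4379 ≈ 0.53757)
(V + M)/(-290111 + G) = (-373473 + 2354/4379)/(-290111 - 593/84425) = -1635435913/(4379*(-24492621768/84425)) = -1635435913/4379*(-84425/24492621768) = 138071676955025/107253190722072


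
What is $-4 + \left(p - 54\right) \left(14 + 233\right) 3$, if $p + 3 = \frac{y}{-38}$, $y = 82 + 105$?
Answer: $- \frac{91775}{2} \approx -45888.0$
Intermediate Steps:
$y = 187$
$p = - \frac{301}{38}$ ($p = -3 + \frac{187}{-38} = -3 + 187 \left(- \frac{1}{38}\right) = -3 - \frac{187}{38} = - \frac{301}{38} \approx -7.9211$)
$-4 + \left(p - 54\right) \left(14 + 233\right) 3 = -4 + \left(- \frac{301}{38} - 54\right) \left(14 + 233\right) 3 = -4 + \left(- \frac{2353}{38}\right) 247 \cdot 3 = -4 - \frac{91767}{2} = - \frac{91775}{2}$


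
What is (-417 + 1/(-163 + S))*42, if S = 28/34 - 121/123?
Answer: -2987652087/170584 ≈ -17514.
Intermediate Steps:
S = -335/2091 (S = 28*(1/34) - 121*1/123 = 14/17 - 121/123 = -335/2091 ≈ -0.16021)
(-417 + 1/(-163 + S))*42 = (-417 + 1/(-163 - 335/2091))*42 = (-417 + 1/(-341168/2091))*42 = (-417 - 2091/341168)*42 = -142269147/341168*42 = -2987652087/170584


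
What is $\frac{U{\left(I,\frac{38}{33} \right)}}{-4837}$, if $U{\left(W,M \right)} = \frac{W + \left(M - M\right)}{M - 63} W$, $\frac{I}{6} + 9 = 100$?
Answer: $\frac{108108}{108487} \approx 0.99651$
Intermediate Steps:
$I = 546$ ($I = -54 + 6 \cdot 100 = -54 + 600 = 546$)
$U{\left(W,M \right)} = \frac{W^{2}}{-63 + M}$ ($U{\left(W,M \right)} = \frac{W + 0}{-63 + M} W = \frac{W}{-63 + M} W = \frac{W^{2}}{-63 + M}$)
$\frac{U{\left(I,\frac{38}{33} \right)}}{-4837} = \frac{546^{2} \frac{1}{-63 + \frac{38}{33}}}{-4837} = \frac{298116}{-63 + 38 \cdot \frac{1}{33}} \left(- \frac{1}{4837}\right) = \frac{298116}{-63 + \frac{38}{33}} \left(- \frac{1}{4837}\right) = \frac{298116}{- \frac{2041}{33}} \left(- \frac{1}{4837}\right) = 298116 \left(- \frac{33}{2041}\right) \left(- \frac{1}{4837}\right) = \left(- \frac{756756}{157}\right) \left(- \frac{1}{4837}\right) = \frac{108108}{108487}$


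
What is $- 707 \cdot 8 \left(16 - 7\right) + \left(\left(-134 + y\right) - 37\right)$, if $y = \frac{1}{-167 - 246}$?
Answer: $- \frac{21093976}{413} \approx -51075.0$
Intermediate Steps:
$y = - \frac{1}{413}$ ($y = \frac{1}{-413} = - \frac{1}{413} \approx -0.0024213$)
$- 707 \cdot 8 \left(16 - 7\right) + \left(\left(-134 + y\right) - 37\right) = - 707 \cdot 8 \left(16 - 7\right) - \frac{70624}{413} = - 707 \cdot 8 \cdot 9 - \frac{70624}{413} = \left(-707\right) 72 - \frac{70624}{413} = -50904 - \frac{70624}{413} = - \frac{21093976}{413}$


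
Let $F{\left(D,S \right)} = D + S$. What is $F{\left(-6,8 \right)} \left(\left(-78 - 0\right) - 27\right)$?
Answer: $-210$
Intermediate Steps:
$F{\left(-6,8 \right)} \left(\left(-78 - 0\right) - 27\right) = \left(-6 + 8\right) \left(\left(-78 - 0\right) - 27\right) = 2 \left(\left(-78 + 0\right) - 27\right) = 2 \left(-78 - 27\right) = 2 \left(-105\right) = -210$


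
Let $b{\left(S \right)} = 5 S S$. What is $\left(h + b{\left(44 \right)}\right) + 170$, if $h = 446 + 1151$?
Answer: $11447$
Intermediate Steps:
$b{\left(S \right)} = 5 S^{2}$
$h = 1597$
$\left(h + b{\left(44 \right)}\right) + 170 = \left(1597 + 5 \cdot 44^{2}\right) + 170 = \left(1597 + 5 \cdot 1936\right) + 170 = \left(1597 + 9680\right) + 170 = 11277 + 170 = 11447$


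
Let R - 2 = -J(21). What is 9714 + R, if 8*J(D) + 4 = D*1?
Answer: 77711/8 ≈ 9713.9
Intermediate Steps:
J(D) = -½ + D/8 (J(D) = -½ + (D*1)/8 = -½ + D/8)
R = -⅛ (R = 2 - (-½ + (⅛)*21) = 2 - (-½ + 21/8) = 2 - 1*17/8 = 2 - 17/8 = -⅛ ≈ -0.12500)
9714 + R = 9714 - ⅛ = 77711/8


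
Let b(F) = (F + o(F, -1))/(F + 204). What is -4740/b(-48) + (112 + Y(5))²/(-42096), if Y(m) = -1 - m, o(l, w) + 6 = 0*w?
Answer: 48035277/3508 ≈ 13693.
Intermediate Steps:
o(l, w) = -6 (o(l, w) = -6 + 0*w = -6 + 0 = -6)
b(F) = (-6 + F)/(204 + F) (b(F) = (F - 6)/(F + 204) = (-6 + F)/(204 + F))
-4740/b(-48) + (112 + Y(5))²/(-42096) = -4740*(204 - 48)/(-6 - 48) + (112 + (-1 - 1*5))²/(-42096) = -4740/(-54/156) + (112 + (-1 - 5))²*(-1/42096) = -4740/((1/156)*(-54)) + (112 - 6)²*(-1/42096) = -4740/(-9/26) + 106²*(-1/42096) = -4740*(-26/9) + 11236*(-1/42096) = 41080/3 - 2809/10524 = 48035277/3508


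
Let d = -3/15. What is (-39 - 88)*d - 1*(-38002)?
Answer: 190137/5 ≈ 38027.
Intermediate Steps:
d = -⅕ (d = -3*1/15 = -⅕ ≈ -0.20000)
(-39 - 88)*d - 1*(-38002) = (-39 - 88)*(-⅕) - 1*(-38002) = -127*(-⅕) + 38002 = 127/5 + 38002 = 190137/5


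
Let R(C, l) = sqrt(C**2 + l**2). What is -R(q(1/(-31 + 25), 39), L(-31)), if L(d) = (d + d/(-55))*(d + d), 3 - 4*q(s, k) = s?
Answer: -sqrt(6204643683769)/1320 ≈ -1887.1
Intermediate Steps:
q(s, k) = 3/4 - s/4
L(d) = 108*d**2/55 (L(d) = (d + d*(-1/55))*(2*d) = (d - d/55)*(2*d) = (54*d/55)*(2*d) = 108*d**2/55)
-R(q(1/(-31 + 25), 39), L(-31)) = -sqrt((3/4 - 1/(4*(-31 + 25)))**2 + ((108/55)*(-31)**2)**2) = -sqrt((3/4 - 1/4/(-6))**2 + ((108/55)*961)**2) = -sqrt((3/4 - 1/4*(-1/6))**2 + (103788/55)**2) = -sqrt((3/4 + 1/24)**2 + 10771948944/3025) = -sqrt((19/24)**2 + 10771948944/3025) = -sqrt(361/576 + 10771948944/3025) = -sqrt(6204643683769/1742400) = -sqrt(6204643683769)/1320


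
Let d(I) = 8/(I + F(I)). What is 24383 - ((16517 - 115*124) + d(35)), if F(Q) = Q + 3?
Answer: 1615190/73 ≈ 22126.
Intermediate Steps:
F(Q) = 3 + Q
d(I) = 8/(3 + 2*I) (d(I) = 8/(I + (3 + I)) = 8/(3 + 2*I))
24383 - ((16517 - 115*124) + d(35)) = 24383 - ((16517 - 115*124) + 8/(3 + 2*35)) = 24383 - ((16517 - 14260) + 8/(3 + 70)) = 24383 - (2257 + 8/73) = 24383 - 1*164769/73 = 24383 - 164769/73 = 1615190/73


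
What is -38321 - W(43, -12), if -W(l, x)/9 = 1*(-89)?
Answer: -39122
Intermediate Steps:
W(l, x) = 801 (W(l, x) = -9*(-89) = 801)
-38321 - W(43, -12) = -38321 - 1*801 = -38321 - 801 = -39122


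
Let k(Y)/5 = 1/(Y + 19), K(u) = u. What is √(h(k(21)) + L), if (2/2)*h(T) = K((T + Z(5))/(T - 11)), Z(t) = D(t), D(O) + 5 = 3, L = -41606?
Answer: I*√34990501/29 ≈ 203.98*I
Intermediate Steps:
D(O) = -2 (D(O) = -5 + 3 = -2)
Z(t) = -2
k(Y) = 5/(19 + Y) (k(Y) = 5/(Y + 19) = 5/(19 + Y))
h(T) = (-2 + T)/(-11 + T) (h(T) = (T - 2)/(T - 11) = (-2 + T)/(-11 + T))
√(h(k(21)) + L) = √((-2 + 5/(19 + 21))/(-11 + 5/(19 + 21)) - 41606) = √((-2 + 5/40)/(-11 + 5/40) - 41606) = √((-2 + 5*(1/40))/(-11 + 5*(1/40)) - 41606) = √((-2 + ⅛)/(-11 + ⅛) - 41606) = √(-15/8/(-87/8) - 41606) = √(-8/87*(-15/8) - 41606) = √(5/29 - 41606) = √(-1206569/29) = I*√34990501/29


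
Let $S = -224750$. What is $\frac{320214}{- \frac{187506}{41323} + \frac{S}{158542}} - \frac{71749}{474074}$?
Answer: $- \frac{497271827985063557587}{9247979711032574} \approx -53771.0$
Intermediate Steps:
$\frac{320214}{- \frac{187506}{41323} + \frac{S}{158542}} - \frac{71749}{474074} = \frac{320214}{- \frac{187506}{41323} - \frac{224750}{158542}} - \frac{71749}{474074} = \frac{320214}{\left(-187506\right) \frac{1}{41323} - \frac{112375}{79271}} - \frac{71749}{474074} = \frac{320214}{- \frac{187506}{41323} - \frac{112375}{79271}} - \frac{71749}{474074} = \frac{320214}{- \frac{19507460251}{3275715533}} - \frac{71749}{474074} = 320214 \left(- \frac{3275715533}{19507460251}\right) - \frac{71749}{474074} = - \frac{1048929973684062}{19507460251} - \frac{71749}{474074} = - \frac{497271827985063557587}{9247979711032574}$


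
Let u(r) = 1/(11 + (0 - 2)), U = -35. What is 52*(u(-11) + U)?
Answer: -16328/9 ≈ -1814.2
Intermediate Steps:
u(r) = ⅑ (u(r) = 1/(11 - 2) = 1/9 = ⅑)
52*(u(-11) + U) = 52*(⅑ - 35) = 52*(-314/9) = -16328/9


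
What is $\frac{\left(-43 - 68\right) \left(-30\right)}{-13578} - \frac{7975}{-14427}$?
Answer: $\frac{10040440}{32648301} \approx 0.30753$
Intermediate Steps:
$\frac{\left(-43 - 68\right) \left(-30\right)}{-13578} - \frac{7975}{-14427} = \left(-111\right) \left(-30\right) \left(- \frac{1}{13578}\right) - - \frac{7975}{14427} = 3330 \left(- \frac{1}{13578}\right) + \frac{7975}{14427} = - \frac{555}{2263} + \frac{7975}{14427} = \frac{10040440}{32648301}$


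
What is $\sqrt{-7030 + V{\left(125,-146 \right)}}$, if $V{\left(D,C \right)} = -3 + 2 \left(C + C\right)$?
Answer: $i \sqrt{7617} \approx 87.275 i$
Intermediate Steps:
$V{\left(D,C \right)} = -3 + 4 C$ ($V{\left(D,C \right)} = -3 + 2 \cdot 2 C = -3 + 4 C$)
$\sqrt{-7030 + V{\left(125,-146 \right)}} = \sqrt{-7030 + \left(-3 + 4 \left(-146\right)\right)} = \sqrt{-7030 - 587} = \sqrt{-7617} = i \sqrt{7617}$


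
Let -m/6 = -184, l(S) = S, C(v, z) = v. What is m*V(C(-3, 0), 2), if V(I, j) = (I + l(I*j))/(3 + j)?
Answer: -9936/5 ≈ -1987.2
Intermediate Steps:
V(I, j) = (I + I*j)/(3 + j)
m = 1104 (m = -6*(-184) = 1104)
m*V(C(-3, 0), 2) = 1104*(-3*(1 + 2)/(3 + 2)) = 1104*(-3*3/5) = 1104*(-3*1/5*3) = 1104*(-9/5) = -9936/5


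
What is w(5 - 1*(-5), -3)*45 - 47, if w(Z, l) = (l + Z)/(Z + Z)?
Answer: -125/4 ≈ -31.250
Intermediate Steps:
w(Z, l) = (Z + l)/(2*Z) (w(Z, l) = (Z + l)/((2*Z)) = (Z + l)*(1/(2*Z)) = (Z + l)/(2*Z))
w(5 - 1*(-5), -3)*45 - 47 = (((5 - 1*(-5)) - 3)/(2*(5 - 1*(-5))))*45 - 47 = (((5 + 5) - 3)/(2*(5 + 5)))*45 - 47 = ((½)*(10 - 3)/10)*45 - 47 = ((½)*(⅒)*7)*45 - 47 = (7/20)*45 - 47 = 63/4 - 47 = -125/4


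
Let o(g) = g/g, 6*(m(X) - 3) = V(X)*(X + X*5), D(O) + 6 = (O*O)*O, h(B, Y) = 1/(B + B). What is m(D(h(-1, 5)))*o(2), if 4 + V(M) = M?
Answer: 4161/64 ≈ 65.016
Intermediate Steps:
V(M) = -4 + M
h(B, Y) = 1/(2*B)
D(O) = -6 + O³ (D(O) = -6 + (O*O)*O = -6 + O²*O = -6 + O³)
m(X) = 3 + X*(-4 + X) (m(X) = 3 + ((-4 + X)*(X + X*5))/6 = 3 + ((-4 + X)*(X + 5*X))/6 = 3 + ((-4 + X)*(6*X))/6 = 3 + (6*X*(-4 + X))/6 = 3 + X*(-4 + X))
o(g) = 1
m(D(h(-1, 5)))*o(2) = (3 + (-6 + ((½)/(-1))³)*(-4 + (-6 + ((½)/(-1))³)))*1 = (3 + (-6 + ((½)*(-1))³)*(-4 + (-6 + ((½)*(-1))³)))*1 = (3 + (-6 + (-½)³)*(-4 + (-6 + (-½)³)))*1 = (3 + (-6 - ⅛)*(-4 + (-6 - ⅛)))*1 = (3 - 49*(-4 - 49/8)/8)*1 = (3 - 49/8*(-81/8))*1 = (3 + 3969/64)*1 = (4161/64)*1 = 4161/64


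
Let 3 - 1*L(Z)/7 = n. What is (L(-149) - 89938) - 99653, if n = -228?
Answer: -187974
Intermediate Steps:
L(Z) = 1617 (L(Z) = 21 - 7*(-228) = 21 + 1596 = 1617)
(L(-149) - 89938) - 99653 = (1617 - 89938) - 99653 = -88321 - 99653 = -187974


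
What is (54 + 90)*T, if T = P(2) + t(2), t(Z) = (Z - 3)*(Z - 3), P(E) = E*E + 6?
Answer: 1584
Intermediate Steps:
P(E) = 6 + E² (P(E) = E² + 6 = 6 + E²)
t(Z) = (-3 + Z)² (t(Z) = (-3 + Z)*(-3 + Z) = (-3 + Z)²)
T = 11 (T = (6 + 2²) + (-3 + 2)² = (6 + 4) + (-1)² = 10 + 1 = 11)
(54 + 90)*T = (54 + 90)*11 = 144*11 = 1584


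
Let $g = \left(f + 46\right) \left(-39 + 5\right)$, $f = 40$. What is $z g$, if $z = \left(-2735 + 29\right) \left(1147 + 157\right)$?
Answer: $10317696576$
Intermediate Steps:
$g = -2924$ ($g = \left(40 + 46\right) \left(-39 + 5\right) = 86 \left(-34\right) = -2924$)
$z = -3528624$ ($z = \left(-2706\right) 1304 = -3528624$)
$z g = \left(-3528624\right) \left(-2924\right) = 10317696576$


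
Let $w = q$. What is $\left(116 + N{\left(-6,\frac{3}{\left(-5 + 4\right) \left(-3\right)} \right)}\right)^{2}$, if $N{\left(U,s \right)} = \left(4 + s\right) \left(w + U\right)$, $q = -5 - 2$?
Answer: $2601$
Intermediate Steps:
$q = -7$ ($q = -5 - 2 = -7$)
$w = -7$
$N{\left(U,s \right)} = \left(-7 + U\right) \left(4 + s\right)$ ($N{\left(U,s \right)} = \left(4 + s\right) \left(-7 + U\right) = \left(-7 + U\right) \left(4 + s\right)$)
$\left(116 + N{\left(-6,\frac{3}{\left(-5 + 4\right) \left(-3\right)} \right)}\right)^{2} = \left(116 - \left(52 + 13 \cdot 3 \frac{1}{\left(-5 + 4\right) \left(-3\right)}\right)\right)^{2} = \left(116 - \left(52 + 13 \cdot 3 \frac{1}{\left(-1\right) \left(-3\right)}\right)\right)^{2} = \left(116 - \left(52 + 13 \cdot 3 \cdot \frac{1}{3}\right)\right)^{2} = \left(116 - 65\right)^{2} = 51^{2} = 2601$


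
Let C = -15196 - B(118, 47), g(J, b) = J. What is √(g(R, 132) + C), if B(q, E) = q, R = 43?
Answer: I*√15271 ≈ 123.58*I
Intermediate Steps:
C = -15314 (C = -15196 - 1*118 = -15196 - 118 = -15314)
√(g(R, 132) + C) = √(43 - 15314) = √(-15271) = I*√15271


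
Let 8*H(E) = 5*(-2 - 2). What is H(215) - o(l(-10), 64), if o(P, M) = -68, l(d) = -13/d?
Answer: 131/2 ≈ 65.500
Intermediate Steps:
H(E) = -5/2 (H(E) = (5*(-2 - 2))/8 = (5*(-4))/8 = (⅛)*(-20) = -5/2)
H(215) - o(l(-10), 64) = -5/2 - 1*(-68) = -5/2 + 68 = 131/2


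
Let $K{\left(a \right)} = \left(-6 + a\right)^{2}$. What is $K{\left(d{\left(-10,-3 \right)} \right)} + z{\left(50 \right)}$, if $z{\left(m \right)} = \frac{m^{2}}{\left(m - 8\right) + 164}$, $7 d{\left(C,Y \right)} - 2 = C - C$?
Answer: $\frac{226050}{5047} \approx 44.789$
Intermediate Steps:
$d{\left(C,Y \right)} = \frac{2}{7}$ ($d{\left(C,Y \right)} = \frac{2}{7} + \frac{C - C}{7} = \frac{2}{7} + \frac{1}{7} \cdot 0 = \frac{2}{7} + 0 = \frac{2}{7}$)
$z{\left(m \right)} = \frac{m^{2}}{156 + m}$ ($z{\left(m \right)} = \frac{m^{2}}{\left(-8 + m\right) + 164} = \frac{m^{2}}{156 + m}$)
$K{\left(d{\left(-10,-3 \right)} \right)} + z{\left(50 \right)} = \left(-6 + \frac{2}{7}\right)^{2} + \frac{50^{2}}{156 + 50} = \left(- \frac{40}{7}\right)^{2} + \frac{2500}{206} = \frac{1600}{49} + 2500 \cdot \frac{1}{206} = \frac{1600}{49} + \frac{1250}{103} = \frac{226050}{5047}$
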